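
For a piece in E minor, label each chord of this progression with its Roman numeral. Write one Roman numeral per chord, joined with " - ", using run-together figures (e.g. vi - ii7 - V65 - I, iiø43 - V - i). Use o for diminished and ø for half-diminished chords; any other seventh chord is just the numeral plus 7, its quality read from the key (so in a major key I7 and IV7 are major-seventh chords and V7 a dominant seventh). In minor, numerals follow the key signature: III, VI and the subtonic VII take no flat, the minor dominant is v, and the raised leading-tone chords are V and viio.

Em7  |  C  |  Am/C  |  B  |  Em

i7 - VI - iv6 - V - i

Em7: root E is the tonic; minor seventh chord there is i7.
C: root C is the submediant; major triad there is VI.
Am/C has root A, degree 4 in E minor, so iv6.
B: root B is the dominant; major triad there is V.
Em: root E is the tonic; minor triad there is i.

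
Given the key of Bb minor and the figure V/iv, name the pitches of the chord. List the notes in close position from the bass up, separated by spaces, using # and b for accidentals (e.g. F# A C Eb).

The slash means an applied dominant: we want the dominant of iv. In Bb minor, iv is Eb minor, and its dominant is built on Bb.
Building a major triad on Bb gives Bb-D-F.

Bb D F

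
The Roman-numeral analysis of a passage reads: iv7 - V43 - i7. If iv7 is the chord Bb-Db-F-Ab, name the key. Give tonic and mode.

F minor

iv7 is given as Bb-Db-F-Ab — a minor seventh chord with root Bb.
iv7 on Bb implies Bb is the subdominant; that puts the tonic at F, and the lowercase numeral fits minor mode.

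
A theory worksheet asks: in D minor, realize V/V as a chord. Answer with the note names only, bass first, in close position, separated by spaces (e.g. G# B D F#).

E G# B

V/V is a secondary dominant — the dominant triad of V. V in D minor is A, so the applied chord's root is E, a perfect fifth above.
Building a major triad on E gives E-G#-B.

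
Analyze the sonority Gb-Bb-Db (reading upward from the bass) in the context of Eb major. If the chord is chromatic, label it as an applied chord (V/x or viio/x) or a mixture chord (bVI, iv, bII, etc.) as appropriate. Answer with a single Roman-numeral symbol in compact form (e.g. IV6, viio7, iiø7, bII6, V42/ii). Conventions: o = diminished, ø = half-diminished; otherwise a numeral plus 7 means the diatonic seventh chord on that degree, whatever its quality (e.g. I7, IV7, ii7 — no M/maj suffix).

Stacked in thirds the chord is Gb-Bb-Db: a major triad on Gb.
Gb is the lowered third degree of Eb major (diatonic 3 would be G). This is a major triad on the lowered third degree, borrowed from the parallel minor.

bIII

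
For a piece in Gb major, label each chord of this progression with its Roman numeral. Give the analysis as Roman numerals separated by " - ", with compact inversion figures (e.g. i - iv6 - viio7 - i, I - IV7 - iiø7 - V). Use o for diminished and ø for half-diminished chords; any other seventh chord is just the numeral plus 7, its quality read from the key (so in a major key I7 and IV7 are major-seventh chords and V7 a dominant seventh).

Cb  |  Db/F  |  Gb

IV - V6 - I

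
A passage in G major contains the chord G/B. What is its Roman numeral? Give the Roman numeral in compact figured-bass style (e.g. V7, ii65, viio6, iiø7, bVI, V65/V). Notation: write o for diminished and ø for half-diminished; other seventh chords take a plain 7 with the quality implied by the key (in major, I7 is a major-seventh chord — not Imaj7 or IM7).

The pitches G-B-D form a major triad rooted on G.
In G major, G is the tonic; the diatonic major triad there is I.
With B in the bass the chord is in first inversion, so the figured bass is 6.

I6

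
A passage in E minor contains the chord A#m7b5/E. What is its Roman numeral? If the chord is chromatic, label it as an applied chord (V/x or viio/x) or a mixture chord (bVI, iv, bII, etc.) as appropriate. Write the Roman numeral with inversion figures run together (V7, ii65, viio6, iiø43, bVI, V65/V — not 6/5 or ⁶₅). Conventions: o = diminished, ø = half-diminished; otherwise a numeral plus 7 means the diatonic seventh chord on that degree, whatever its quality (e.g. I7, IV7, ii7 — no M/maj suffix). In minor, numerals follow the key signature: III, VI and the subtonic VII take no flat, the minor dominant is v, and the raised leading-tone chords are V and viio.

viiø43/V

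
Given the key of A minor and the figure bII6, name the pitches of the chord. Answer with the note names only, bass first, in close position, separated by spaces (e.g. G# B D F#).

bII6 is the Neapolitan sixth — a major triad on the lowered second degree, here in its customary first inversion. In A minor that root is Bb.
So the chord is Bb-D-F.
With the 6 figure the chord is in first inversion; from the bass D upward in close position it reads D-F-Bb.

D F Bb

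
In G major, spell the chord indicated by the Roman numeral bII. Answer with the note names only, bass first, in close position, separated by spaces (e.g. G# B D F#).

Ab C Eb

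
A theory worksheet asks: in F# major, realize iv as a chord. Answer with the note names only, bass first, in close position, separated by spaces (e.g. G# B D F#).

B D F#

Scale degree 4 in F# major is B; here the chord built on it is altered to a minor triad. iv is the minor subdominant, borrowed from the parallel minor.
So the chord is B-D-F#.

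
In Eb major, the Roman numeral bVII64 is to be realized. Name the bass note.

bVII in Eb major has root Db; the chord is Db-F-Ab.
The figure 64 means second inversion — the fifth is in the bass.

Ab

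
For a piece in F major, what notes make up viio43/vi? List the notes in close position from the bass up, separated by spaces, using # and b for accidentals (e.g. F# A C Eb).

viio43/vi is a secondary leading-tone chord. The target vi is D in F major; the applied chord is rooted a semitone below, on C#.
Building a fully diminished seventh chord on C# gives C#-E-G-Bb.
With the 43 figure the chord is in second inversion; from the bass G upward in close position it reads G-Bb-C#-E.

G Bb C# E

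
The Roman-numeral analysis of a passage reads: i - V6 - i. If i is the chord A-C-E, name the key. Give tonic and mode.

The chord Am is a minor triad rooted on A; its label is i.
If A is scale degree 1 and the mode makes that degree carry a minor triad, the tonic is A and the mode is minor.

A minor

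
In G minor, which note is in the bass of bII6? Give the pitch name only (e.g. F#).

bII in G minor has root Ab; the chord is Ab-C-Eb.
The figure 6 means first inversion — the third is in the bass.

C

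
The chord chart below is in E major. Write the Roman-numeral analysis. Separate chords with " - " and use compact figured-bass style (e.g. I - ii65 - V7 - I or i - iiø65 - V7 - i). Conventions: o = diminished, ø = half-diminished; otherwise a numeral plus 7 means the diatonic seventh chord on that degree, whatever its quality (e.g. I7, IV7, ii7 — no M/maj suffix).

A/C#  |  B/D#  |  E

IV6 - V6 - I

A/C#: major triad on A = scale degree 4 → IV6.
B/D#: root B is the dominant; major triad there is V6.
E has root E, degree 1 in E major, so I.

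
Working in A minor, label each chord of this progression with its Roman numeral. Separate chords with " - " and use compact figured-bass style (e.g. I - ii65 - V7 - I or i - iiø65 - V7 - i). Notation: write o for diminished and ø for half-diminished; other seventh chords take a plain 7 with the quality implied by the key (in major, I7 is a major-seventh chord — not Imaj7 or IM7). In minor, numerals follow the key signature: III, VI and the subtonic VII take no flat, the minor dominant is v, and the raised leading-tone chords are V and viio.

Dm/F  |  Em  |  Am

iv6 - v - i

Dm/F has root D, degree 4 in A minor, so iv6.
Em: root E is the dominant; minor triad there is v.
Am: root A is the tonic; minor triad there is i.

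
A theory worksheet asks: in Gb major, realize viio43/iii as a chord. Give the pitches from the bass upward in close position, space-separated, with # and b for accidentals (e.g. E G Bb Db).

viio43/iii is a secondary leading-tone chord. The target iii is Bb in Gb major; the applied chord is rooted a semitone below, on A.
Building a fully diminished seventh chord on A gives A-C-Eb-Gb.
The figured bass 43 indicates second inversion, placing the fifth (Eb) in the bass: Eb-Gb-A-C.

Eb Gb A C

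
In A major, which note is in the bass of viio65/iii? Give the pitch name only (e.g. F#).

The applied chord viio65/iii is rooted on B#: B#-D#-F#-A.
The figure 65 means first inversion — the third is in the bass.

D#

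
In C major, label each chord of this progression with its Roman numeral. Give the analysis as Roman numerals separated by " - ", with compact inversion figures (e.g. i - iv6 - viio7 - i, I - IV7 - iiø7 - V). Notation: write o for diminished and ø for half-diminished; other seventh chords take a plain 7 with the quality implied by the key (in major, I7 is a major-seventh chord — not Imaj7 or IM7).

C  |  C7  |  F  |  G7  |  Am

I - V7/IV - IV - V7 - vi

C has root C, degree 1 in C major, so I.
C7: chromatic; C is V of IV, so V7/IV.
F has root F, degree 4 in C major, so IV.
G7 has root G, degree 5 in C major, so V7.
Am has root A, degree 6 in C major, so vi.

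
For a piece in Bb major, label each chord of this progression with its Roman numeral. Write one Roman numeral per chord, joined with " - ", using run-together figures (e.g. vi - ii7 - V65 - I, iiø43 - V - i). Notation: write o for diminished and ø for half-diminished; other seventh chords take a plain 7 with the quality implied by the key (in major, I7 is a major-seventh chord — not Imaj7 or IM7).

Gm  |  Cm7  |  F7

vi - ii7 - V7

Gm: root G is the submediant; minor triad there is vi.
Cm7: minor seventh chord on C = scale degree 2 → ii7.
F7: root F is the dominant; dominant seventh chord there is V7.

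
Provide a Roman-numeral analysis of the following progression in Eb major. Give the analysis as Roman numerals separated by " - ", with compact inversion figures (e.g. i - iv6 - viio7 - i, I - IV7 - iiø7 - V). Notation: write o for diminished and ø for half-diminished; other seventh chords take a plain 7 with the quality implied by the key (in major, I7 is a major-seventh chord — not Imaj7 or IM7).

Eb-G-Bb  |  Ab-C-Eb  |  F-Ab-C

I - IV - ii

Eb-G-Bb: major triad on Eb = scale degree 1 → I.
Ab-C-Eb: major triad on Ab = scale degree 4 → IV.
F-Ab-C: minor triad on F = scale degree 2 → ii.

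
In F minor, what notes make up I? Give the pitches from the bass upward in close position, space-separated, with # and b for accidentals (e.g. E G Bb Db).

Scale degree 1 in F minor is F; here the chord built on it is altered to a major triad. I is the major tonic (Picardy third), borrowed from the parallel major.
So the chord is F-A-C, a major triad.

F A C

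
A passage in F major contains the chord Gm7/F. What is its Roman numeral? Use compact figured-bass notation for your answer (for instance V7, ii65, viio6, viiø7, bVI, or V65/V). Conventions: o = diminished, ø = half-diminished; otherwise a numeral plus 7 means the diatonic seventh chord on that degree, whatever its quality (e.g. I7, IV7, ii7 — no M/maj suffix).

The pitches G-Bb-D-F form a minor seventh chord rooted on G.
G is scale degree 2 in F major, and a minor seventh chord on that degree is written ii7.
With F in the bass the chord is in third inversion, so the figured bass is 42.

ii42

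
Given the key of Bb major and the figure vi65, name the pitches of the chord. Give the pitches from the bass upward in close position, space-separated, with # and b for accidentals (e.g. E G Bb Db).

Bb D F G

In Bb major, scale degree 6 is G, and the diatonic chord built there is a minor seventh chord.
Stacking thirds from G gives G-Bb-D-F.
The figured bass 65 indicates first inversion, placing the third (Bb) in the bass: Bb-D-F-G.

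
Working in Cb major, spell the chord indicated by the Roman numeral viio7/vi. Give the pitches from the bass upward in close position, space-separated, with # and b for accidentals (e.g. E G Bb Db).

G Bb Db Fb

The slash marks an applied leading-tone chord: viio of vi. In Cb major, vi is Ab, so the leading tone to it is G, a half step below.
Building a fully diminished seventh chord on G gives G-Bb-Db-Fb.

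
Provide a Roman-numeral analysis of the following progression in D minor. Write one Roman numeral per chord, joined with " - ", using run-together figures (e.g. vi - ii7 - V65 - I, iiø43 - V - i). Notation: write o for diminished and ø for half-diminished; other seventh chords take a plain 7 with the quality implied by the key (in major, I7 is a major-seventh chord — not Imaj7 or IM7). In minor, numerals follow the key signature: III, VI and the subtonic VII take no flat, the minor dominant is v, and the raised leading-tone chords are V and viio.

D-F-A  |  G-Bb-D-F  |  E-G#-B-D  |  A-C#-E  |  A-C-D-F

D-F-A: minor triad on D = scale degree 1 → i.
G-Bb-D-F has root G, degree 4 in D minor, so iv7.
E-G#-B-D: a dominant seventh chord on E, the applied dominant of V → V7/V.
A-C#-E: root A is the dominant; major triad there is V.
A-C-D-F has root D, degree 1 in D minor, so i43.

i - iv7 - V7/V - V - i43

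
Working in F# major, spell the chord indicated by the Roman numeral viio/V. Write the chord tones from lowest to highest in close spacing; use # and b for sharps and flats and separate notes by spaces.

B# D# F#

The slash marks an applied leading-tone chord: viio of V. In F# major, V is C#, so the leading tone to it is B#, a half step below.
Building a diminished triad on B# gives B#-D#-F#.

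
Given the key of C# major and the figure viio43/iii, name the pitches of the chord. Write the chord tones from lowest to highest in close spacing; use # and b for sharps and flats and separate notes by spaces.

A# C# D## F##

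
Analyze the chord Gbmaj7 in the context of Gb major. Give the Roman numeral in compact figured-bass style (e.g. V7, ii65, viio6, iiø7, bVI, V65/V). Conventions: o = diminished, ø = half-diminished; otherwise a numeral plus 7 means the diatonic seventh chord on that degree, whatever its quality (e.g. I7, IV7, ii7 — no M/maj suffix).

Stacked in thirds the chord is Gb-Bb-Db-F: a major seventh chord on Gb.
Gb is scale degree 1 in Gb major, and a major seventh chord on that degree is written I7.

I7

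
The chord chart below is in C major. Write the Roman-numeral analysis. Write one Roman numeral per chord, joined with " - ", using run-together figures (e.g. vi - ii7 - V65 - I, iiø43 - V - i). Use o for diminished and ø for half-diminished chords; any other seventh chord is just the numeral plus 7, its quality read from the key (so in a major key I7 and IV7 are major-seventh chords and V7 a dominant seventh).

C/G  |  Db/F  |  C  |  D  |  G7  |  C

I64 - bII6 - I - V/V - V7 - I

C/G: major triad on C = scale degree 1 → I64.
Db/F: major triad on Db — chromatic; Db is the lowered second degree, so this is the Neapolitan sixth, bII6 (third, F, in the bass — hence the 6).
C: major triad on C = scale degree 1 → I.
D: chromatic; D is V of V, so V/V.
G7: dominant seventh chord on G = scale degree 5 → V7.
C: root C is the tonic; major triad there is I.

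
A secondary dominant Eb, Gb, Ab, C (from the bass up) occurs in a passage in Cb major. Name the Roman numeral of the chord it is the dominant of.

ii

The chord is a dominant seventh chord on Ab.
A dominant resolves down a perfect fifth: Ab → Db. In Cb major, Db is scale degree 2, i.e. ii.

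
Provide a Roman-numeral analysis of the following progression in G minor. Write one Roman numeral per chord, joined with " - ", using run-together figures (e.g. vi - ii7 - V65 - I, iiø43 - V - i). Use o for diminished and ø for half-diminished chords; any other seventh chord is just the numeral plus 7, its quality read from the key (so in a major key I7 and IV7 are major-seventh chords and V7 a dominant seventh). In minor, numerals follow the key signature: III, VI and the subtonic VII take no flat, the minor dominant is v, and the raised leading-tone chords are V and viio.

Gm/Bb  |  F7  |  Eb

i6 - VII7 - VI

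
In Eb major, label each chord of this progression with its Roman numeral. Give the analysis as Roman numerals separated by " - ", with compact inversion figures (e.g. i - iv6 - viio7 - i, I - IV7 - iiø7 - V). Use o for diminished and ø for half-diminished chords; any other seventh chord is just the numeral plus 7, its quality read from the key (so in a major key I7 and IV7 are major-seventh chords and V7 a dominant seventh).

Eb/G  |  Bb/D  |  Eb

I6 - V6 - I

Eb/G: root Eb is the tonic; major triad there is I6.
Bb/D: root Bb is the dominant; major triad there is V6.
Eb: major triad on Eb = scale degree 1 → I.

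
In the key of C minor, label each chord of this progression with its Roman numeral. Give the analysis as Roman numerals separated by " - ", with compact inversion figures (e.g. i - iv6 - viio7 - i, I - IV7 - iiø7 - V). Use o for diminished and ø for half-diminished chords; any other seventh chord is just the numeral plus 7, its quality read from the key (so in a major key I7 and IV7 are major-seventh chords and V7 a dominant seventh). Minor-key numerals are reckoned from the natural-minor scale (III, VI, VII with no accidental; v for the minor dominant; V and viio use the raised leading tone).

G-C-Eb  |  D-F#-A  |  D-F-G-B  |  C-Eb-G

i64 - V/V - V43 - i

G-C-Eb has root C, degree 1 in C minor, so i64.
D-F#-A is the secondary dominant of V (major triad on D): V/V.
D-F-G-B: root G is the dominant; dominant seventh chord there is V43.
C-Eb-G has root C, degree 1 in C minor, so i.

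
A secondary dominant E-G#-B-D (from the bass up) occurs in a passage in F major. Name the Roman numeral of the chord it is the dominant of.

iii

The chord is a dominant seventh chord on E.
A dominant resolves down a perfect fifth: E → A. In F major, A is scale degree 3, i.e. iii.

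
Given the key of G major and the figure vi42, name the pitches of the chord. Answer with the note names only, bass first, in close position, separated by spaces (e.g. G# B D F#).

D E G B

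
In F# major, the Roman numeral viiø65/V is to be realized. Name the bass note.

D#

The applied chord viiø65/V is rooted on B#: B#-D#-F#-A#.
The figure 65 means first inversion — the third is in the bass.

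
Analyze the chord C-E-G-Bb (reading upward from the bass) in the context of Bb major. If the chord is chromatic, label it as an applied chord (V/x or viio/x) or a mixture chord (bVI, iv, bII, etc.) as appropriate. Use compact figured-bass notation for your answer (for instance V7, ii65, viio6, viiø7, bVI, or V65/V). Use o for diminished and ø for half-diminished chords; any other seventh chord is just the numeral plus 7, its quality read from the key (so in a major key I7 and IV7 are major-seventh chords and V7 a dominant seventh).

V7/V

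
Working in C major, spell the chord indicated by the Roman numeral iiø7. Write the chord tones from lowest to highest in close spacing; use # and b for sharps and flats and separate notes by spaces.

D F Ab C

Scale degree 2 in C major is D; here the chord built on it is altered to a half-diminished seventh chord. iiø7 is the half-diminished supertonic seventh, borrowed from the parallel minor.
So the chord is D-F-Ab-C, a half-diminished seventh chord.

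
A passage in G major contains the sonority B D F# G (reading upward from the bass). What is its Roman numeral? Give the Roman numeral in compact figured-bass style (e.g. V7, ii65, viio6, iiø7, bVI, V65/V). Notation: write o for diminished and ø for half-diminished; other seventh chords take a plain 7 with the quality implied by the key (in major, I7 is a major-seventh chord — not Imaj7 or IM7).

Stacked in thirds the chord is G-B-D-F#: a major seventh chord on G.
In G major, G is the tonic; the diatonic major seventh chord there is I7.
With B in the bass the chord is in first inversion, so the figured bass is 65.

I65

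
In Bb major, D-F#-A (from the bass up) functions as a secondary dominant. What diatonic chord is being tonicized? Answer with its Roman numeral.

vi

The chord is a major triad on D.
A dominant resolves down a perfect fifth: D → G. In Bb major, G is scale degree 6, i.e. vi.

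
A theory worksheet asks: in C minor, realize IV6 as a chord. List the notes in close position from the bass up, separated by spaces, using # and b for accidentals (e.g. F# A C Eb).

IV6 is the major subdominant, borrowed from the parallel major. In C minor that root is F.
So the chord is F-A-C.
The figured bass 6 indicates first inversion, placing the third (A) in the bass: A-C-F.

A C F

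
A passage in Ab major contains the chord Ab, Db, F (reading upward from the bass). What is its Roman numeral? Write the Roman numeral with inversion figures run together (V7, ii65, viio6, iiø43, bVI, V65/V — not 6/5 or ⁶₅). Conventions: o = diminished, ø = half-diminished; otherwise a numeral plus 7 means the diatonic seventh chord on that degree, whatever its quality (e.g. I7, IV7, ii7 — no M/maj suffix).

Stacked in thirds the chord is Db-F-Ab: a major triad on Db.
In Ab major, Db is the subdominant; the diatonic major triad there is IV.
With Ab in the bass the chord is in second inversion, so the figured bass is 64.

IV64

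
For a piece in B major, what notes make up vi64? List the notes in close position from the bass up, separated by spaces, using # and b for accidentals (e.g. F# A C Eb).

The numeral's case and figure indicate a minor triad. In B major its root, scale degree 6, is G#.
Stacking thirds from G# gives G#-B-D#.
With the 64 figure the chord is in second inversion; from the bass D# upward in close position it reads D#-G#-B.

D# G# B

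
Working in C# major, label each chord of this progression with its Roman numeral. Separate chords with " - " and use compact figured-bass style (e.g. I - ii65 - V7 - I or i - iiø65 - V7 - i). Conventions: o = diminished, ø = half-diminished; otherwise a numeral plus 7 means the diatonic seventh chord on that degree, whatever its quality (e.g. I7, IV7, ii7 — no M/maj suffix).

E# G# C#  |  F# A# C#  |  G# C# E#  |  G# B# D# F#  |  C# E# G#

E#-G#-C#: root C# is the tonic; major triad there is I6.
F#-A#-C#: major triad on F# = scale degree 4 → IV.
G#-C#-E#: major triad on C# = scale degree 1 → I64.
G#-B#-D#-F#: root G# is the dominant; dominant seventh chord there is V7.
C#-E#-G#: root C# is the tonic; major triad there is I.

I6 - IV - I64 - V7 - I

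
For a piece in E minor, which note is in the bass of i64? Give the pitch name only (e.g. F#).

i in E minor has root E; the chord is E-G-B.
The figure 64 means second inversion — the fifth is in the bass.

B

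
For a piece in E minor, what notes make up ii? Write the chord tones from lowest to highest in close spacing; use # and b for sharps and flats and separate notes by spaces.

F# A C#

Scale degree 2 in E minor is F#; here the chord built on it is altered to a minor triad. ii is the minor supertonic, borrowed from the parallel major (the Dorian ii).
So the chord is F#-A-C#, a minor triad.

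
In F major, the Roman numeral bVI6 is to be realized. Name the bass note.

F

bVI in F major has root Db; the chord is Db-F-Ab.
The figure 6 means first inversion — the third is in the bass.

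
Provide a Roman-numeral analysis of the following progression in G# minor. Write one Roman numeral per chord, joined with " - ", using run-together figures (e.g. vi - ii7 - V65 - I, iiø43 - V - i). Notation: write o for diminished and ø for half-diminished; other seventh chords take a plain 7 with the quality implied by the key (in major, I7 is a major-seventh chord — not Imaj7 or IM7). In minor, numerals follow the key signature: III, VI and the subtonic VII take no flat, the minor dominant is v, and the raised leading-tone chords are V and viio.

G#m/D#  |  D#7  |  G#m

i64 - V7 - i

G#m/D#: root G# is the tonic; minor triad there is i64.
D#7: root D# is the dominant; dominant seventh chord there is V7.
G#m has root G#, degree 1 in G# minor, so i.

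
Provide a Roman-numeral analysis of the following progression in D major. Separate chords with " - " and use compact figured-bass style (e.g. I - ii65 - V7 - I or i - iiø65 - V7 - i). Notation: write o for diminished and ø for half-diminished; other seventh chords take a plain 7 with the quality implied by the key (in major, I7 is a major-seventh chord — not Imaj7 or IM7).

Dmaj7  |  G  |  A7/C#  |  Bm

Dmaj7: root D is the tonic; major seventh chord there is I7.
G: root G is the subdominant; major triad there is IV.
A7/C#: root A is the dominant; dominant seventh chord there is V65.
Bm has root B, degree 6 in D major, so vi.

I7 - IV - V65 - vi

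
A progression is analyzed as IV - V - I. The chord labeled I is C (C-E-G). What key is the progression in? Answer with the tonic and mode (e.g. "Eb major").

I is given as C-E-G — a major triad with root C.
If C is scale degree 1 and the mode makes that degree carry a major triad, the tonic is C and the mode is major.

C major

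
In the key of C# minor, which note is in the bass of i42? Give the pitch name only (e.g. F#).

i in C# minor has root C#; the chord is C#-E-G#-B.
The figure 42 means third inversion — the seventh is in the bass.

B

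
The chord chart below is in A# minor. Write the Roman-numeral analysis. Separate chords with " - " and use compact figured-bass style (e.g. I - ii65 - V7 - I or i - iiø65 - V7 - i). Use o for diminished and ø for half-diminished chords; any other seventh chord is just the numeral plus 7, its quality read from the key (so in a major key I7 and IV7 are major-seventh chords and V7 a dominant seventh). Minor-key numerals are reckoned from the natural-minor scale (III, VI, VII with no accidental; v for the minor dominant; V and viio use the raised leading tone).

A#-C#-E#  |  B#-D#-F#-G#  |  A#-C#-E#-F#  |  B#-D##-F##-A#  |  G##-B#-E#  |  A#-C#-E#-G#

A#-C#-E#: minor triad on A# = scale degree 1 → i.
B#-D#-F#-G#: root G# is the subtonic; dominant seventh chord there is VII65.
A#-C#-E#-F#: major seventh chord on F# = scale degree 6 → VI65.
B#-D##-F##-A#: chromatic; B# is V of V, so V7/V.
G##-B#-E#: major triad on E# = scale degree 5 → V6.
A#-C#-E#-G#: root A# is the tonic; minor seventh chord there is i7.

i - VII65 - VI65 - V7/V - V6 - i7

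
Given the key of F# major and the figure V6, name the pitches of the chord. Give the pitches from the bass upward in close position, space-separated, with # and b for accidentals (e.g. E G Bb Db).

E# G# C#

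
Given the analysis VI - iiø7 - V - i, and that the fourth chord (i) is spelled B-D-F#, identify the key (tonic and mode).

The chord Bm is a minor triad rooted on B; its label is i.
If B is scale degree 1 and the mode makes that degree carry a minor triad, the tonic is B and the mode is minor.

B minor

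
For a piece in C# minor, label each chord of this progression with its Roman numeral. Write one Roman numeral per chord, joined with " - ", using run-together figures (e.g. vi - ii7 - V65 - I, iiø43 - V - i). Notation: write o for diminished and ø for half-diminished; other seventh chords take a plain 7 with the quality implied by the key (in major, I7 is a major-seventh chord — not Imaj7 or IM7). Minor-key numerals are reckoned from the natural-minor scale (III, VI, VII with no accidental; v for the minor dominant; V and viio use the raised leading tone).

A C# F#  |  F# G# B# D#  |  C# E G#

A-C#-F#: minor triad on F# = scale degree 4 → iv6.
F#-G#-B#-D#: root G# is the dominant; dominant seventh chord there is V42.
C#-E-G#: minor triad on C# = scale degree 1 → i.

iv6 - V42 - i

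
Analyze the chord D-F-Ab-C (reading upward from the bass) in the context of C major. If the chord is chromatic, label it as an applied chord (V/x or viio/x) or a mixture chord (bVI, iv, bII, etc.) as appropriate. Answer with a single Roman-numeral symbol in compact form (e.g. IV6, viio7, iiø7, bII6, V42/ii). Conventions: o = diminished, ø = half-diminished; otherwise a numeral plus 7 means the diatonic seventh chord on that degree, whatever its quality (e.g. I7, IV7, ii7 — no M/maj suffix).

The pitches D-F-Ab-C form a half-diminished seventh chord rooted on D.
D is the second degree of C major. This is the half-diminished supertonic seventh, borrowed from the parallel minor.

iiø7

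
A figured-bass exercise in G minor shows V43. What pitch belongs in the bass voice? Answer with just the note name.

V in G minor has root D; the chord is D-F#-A-C.
The figure 43 means second inversion — the fifth is in the bass.

A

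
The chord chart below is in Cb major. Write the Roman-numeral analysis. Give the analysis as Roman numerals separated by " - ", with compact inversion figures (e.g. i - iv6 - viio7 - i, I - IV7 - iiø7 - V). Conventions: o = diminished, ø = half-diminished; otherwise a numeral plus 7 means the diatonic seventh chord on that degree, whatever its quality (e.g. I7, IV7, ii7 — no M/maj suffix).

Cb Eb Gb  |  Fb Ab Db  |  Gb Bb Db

I - ii6 - V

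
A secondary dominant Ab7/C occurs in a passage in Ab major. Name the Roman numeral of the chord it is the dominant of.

The chord is a dominant seventh chord on Ab.
A dominant resolves down a perfect fifth: Ab → Db. In Ab major, Db is scale degree 4, i.e. IV.

IV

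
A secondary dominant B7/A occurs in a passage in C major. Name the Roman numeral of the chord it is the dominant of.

The chord is a dominant seventh chord on B.
A dominant resolves down a perfect fifth: B → E. In C major, E is scale degree 3, i.e. iii.

iii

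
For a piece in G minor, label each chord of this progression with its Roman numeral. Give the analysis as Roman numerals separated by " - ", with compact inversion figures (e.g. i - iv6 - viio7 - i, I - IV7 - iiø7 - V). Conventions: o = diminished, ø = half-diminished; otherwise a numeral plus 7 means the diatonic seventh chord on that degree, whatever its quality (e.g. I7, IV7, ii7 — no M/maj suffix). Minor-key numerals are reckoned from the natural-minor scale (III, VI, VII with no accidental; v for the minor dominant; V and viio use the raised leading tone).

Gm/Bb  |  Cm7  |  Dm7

Gm/Bb has root G, degree 1 in G minor, so i6.
Cm7 has root C, degree 4 in G minor, so iv7.
Dm7 has root D, degree 5 in G minor, so v7.

i6 - iv7 - v7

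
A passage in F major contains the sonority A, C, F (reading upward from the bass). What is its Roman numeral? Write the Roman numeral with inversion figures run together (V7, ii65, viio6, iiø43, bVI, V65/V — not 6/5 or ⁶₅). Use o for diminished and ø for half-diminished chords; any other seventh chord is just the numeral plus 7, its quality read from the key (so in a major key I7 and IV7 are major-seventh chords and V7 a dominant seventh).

I6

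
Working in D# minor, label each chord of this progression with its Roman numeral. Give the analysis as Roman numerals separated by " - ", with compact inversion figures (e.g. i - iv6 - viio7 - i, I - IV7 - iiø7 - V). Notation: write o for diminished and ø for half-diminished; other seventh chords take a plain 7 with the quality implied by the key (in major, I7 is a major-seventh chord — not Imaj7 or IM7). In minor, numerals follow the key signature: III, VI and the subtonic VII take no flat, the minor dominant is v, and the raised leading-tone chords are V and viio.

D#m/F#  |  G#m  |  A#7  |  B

D#m/F#: root D# is the tonic; minor triad there is i6.
G#m: minor triad on G# = scale degree 4 → iv.
A#7 has root A#, degree 5 in D# minor, so V7.
B has root B, degree 6 in D# minor, so VI.

i6 - iv - V7 - VI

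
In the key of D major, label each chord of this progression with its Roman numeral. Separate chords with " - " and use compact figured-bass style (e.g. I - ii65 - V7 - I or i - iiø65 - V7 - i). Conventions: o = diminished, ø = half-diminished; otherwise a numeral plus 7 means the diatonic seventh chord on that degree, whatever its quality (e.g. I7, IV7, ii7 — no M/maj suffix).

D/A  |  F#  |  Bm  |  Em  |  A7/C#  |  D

D/A has root D, degree 1 in D major, so I64.
F# is the secondary dominant of vi (major triad on F#): V/vi.
Bm: root B is the submediant; minor triad there is vi.
Em: root E is the supertonic; minor triad there is ii.
A7/C#: dominant seventh chord on A = scale degree 5 → V65.
D has root D, degree 1 in D major, so I.

I64 - V/vi - vi - ii - V65 - I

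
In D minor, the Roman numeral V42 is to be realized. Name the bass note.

G

V in D minor has root A; the chord is A-C#-E-G.
The figure 42 means third inversion — the seventh is in the bass.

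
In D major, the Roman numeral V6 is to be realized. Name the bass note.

C#

V in D major has root A; the chord is A-C#-E.
The figure 6 means first inversion — the third is in the bass.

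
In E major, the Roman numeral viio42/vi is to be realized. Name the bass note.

A

The applied chord viio42/vi is rooted on B#: B#-D#-F#-A.
The figure 42 means third inversion — the seventh is in the bass.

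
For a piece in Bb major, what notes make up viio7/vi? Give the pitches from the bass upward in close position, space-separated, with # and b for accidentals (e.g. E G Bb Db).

The slash marks an applied leading-tone chord: viio of vi. In Bb major, vi is G, so the leading tone to it is F#, a half step below.
Building a fully diminished seventh chord on F# gives F#-A-C-Eb.

F# A C Eb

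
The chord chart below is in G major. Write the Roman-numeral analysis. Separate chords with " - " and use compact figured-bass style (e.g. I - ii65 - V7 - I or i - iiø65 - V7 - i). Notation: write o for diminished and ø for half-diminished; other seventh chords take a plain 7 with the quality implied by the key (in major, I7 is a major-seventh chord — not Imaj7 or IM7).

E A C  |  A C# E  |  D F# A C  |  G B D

E-A-C has root A, degree 2 in G major, so ii64.
A-C#-E is the secondary dominant of V (major triad on A): V/V.
D-F#-A-C: dominant seventh chord on D = scale degree 5 → V7.
G-B-D: major triad on G = scale degree 1 → I.

ii64 - V/V - V7 - I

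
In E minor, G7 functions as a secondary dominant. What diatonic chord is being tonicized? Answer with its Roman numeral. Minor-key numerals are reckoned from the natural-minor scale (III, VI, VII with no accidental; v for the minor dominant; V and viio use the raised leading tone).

The chord is a dominant seventh chord on G.
A dominant resolves down a perfect fifth: G → C. In E minor, C is scale degree 6, i.e. VI.

VI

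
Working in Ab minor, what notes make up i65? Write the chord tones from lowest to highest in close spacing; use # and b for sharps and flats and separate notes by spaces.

The numeral's case and figure indicate a minor seventh chord. In Ab minor its root, the first degree, is Ab.
Stacking thirds from Ab gives Ab-Cb-Eb-Gb.
With the 65 figure the chord is in first inversion; from the bass Cb upward in close position it reads Cb-Eb-Gb-Ab.

Cb Eb Gb Ab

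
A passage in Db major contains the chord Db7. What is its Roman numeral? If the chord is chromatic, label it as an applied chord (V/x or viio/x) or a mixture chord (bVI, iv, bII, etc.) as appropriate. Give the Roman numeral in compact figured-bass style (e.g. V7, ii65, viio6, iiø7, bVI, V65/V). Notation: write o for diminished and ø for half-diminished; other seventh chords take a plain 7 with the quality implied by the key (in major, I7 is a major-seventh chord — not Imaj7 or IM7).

V7/IV

Stacked in thirds the chord is Db-F-Ab-Cb: a dominant seventh chord on Db.
Db is not a diatonic chord root with this quality in Db major, but it lies a perfect fifth above Gb (IV), so the chord functions as an applied dominant of IV.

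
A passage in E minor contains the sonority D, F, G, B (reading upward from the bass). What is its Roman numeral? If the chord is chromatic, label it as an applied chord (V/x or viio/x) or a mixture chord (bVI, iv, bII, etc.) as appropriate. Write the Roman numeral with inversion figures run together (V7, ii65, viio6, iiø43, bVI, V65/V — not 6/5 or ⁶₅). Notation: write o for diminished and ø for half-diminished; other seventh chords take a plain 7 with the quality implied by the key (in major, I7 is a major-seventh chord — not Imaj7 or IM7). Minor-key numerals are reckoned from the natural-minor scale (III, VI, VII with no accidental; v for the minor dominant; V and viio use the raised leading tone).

V43/VI

The pitches G-B-D-F form a dominant seventh chord rooted on G.
G is not a diatonic chord root with this quality in E minor, but it lies a perfect fifth above C (VI), so the chord functions as an applied dominant of VI.
With D in the bass the chord is in second inversion, so the figured bass is 43.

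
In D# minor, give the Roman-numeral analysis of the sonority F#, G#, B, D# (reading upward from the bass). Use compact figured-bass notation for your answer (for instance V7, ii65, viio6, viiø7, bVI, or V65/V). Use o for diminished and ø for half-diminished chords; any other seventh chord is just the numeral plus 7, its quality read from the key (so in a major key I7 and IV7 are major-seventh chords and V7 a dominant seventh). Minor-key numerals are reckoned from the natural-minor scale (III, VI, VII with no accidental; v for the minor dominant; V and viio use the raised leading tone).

The pitches G#-B-D#-F# form a minor seventh chord rooted on G#.
In D# minor, G# is the subdominant; the diatonic minor seventh chord there is iv7.
With F# in the bass the chord is in third inversion, so the figured bass is 42.

iv42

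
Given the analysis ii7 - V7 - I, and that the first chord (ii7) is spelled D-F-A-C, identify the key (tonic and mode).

C major

The anchor chord is a minor seventh chord on D, labeled ii7.
If D is scale degree 2 and the mode makes that degree carry a minor seventh chord, the tonic is C and the mode is major.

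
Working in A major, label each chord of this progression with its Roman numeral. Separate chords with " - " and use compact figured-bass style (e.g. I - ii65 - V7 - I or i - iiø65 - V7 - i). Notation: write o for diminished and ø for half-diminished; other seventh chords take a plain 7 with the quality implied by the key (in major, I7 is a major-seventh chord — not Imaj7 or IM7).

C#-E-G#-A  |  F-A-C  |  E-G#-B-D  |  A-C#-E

I65 - bVI - V7 - I

C#-E-G#-A: root A is the tonic; major seventh chord there is I65.
F-A-C: major triad on F — chromatic; bVI (borrowed from the parallel minor).
E-G#-B-D has root E, degree 5 in A major, so V7.
A-C#-E: root A is the tonic; major triad there is I.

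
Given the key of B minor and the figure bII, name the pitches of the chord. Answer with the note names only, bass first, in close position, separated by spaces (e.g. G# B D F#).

C E G

bII is the Neapolitan chord — a major triad on the lowered second degree. In B minor that root is C.
So the chord is C-E-G.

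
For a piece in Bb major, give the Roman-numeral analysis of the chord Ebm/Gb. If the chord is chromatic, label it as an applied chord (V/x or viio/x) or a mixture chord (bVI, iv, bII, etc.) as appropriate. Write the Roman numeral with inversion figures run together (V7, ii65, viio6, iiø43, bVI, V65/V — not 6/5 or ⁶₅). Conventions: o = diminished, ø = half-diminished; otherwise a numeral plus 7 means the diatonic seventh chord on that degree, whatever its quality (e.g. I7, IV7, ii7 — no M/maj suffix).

The pitches Eb-Gb-Bb form a minor triad rooted on Eb.
Eb is the fourth degree of Bb major. This is the minor subdominant, borrowed from the parallel minor.
With Gb in the bass the chord is in first inversion, so the figured bass is 6.

iv6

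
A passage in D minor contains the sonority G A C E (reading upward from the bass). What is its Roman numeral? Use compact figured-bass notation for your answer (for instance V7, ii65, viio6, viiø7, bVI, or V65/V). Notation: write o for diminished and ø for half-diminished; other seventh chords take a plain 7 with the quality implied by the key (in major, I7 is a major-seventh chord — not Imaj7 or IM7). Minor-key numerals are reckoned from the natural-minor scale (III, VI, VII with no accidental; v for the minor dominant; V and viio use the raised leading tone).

The pitches A-C-E-G form a minor seventh chord rooted on A.
In D minor, A is the dominant; the diatonic minor seventh chord there is v7.
With G in the bass the chord is in third inversion, so the figured bass is 42.

v42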